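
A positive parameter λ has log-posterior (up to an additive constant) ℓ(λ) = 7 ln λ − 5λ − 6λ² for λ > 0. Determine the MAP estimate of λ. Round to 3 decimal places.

λ̂_MAP = 0.583

ℓ'(λ) = 7/λ − 5 − 12λ. Setting this to zero and multiplying by λ: 12λ² + 5λ − 7 = 0.
λ = (−5 + √(5² + 4·12·7)) / (2·12) = (−5 + √361) / 24 = (−5 + 19)/24 = 7/12.
ℓ''(λ) = −7/λ² − 12 < 0, confirming a maximum.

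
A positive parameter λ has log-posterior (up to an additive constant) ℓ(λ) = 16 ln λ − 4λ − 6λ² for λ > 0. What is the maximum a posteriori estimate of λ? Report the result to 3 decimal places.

ℓ'(λ) = 16/λ − 4 − 12λ. Setting this to zero and multiplying by λ: 12λ² + 4λ − 16 = 0.
λ = (−4 + √(4² + 4·12·16)) / (2·12) = (−4 + √784) / 24 = (−4 + 28)/24 = 1.
ℓ''(λ) = −16/λ² − 12 < 0, confirming a maximum.

λ̂_MAP = 1.000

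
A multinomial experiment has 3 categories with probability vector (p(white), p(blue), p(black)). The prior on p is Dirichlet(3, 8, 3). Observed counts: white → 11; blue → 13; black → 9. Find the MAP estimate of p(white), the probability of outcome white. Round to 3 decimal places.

MAP estimate of p(white) = 0.295

The posterior is Dirichlet(αᵢ + nᵢ) = Dirichlet(14, 21, 12).
For a Dirichlet(a₁,…,a_K) with all aᵢ > 1, the mode has j-th component (aⱼ − 1)/(Σaᵢ − K).
Here Σaᵢ = 47 and K = 3, so p(white) = (14 − 1)/(47 − 3) = 13/44 ≈ 0.295.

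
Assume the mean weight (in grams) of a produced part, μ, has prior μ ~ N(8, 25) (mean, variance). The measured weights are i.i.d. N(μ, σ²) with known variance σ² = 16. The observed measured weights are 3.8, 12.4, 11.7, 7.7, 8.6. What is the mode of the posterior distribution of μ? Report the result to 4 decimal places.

μ̂_MAP = 8.7447

n = 5; x̄ = (3.8 + 12.4 + 11.7 + 7.7 + 8.6)/5 = 44.2/5 = 8.84.
For a Normal prior and Normal likelihood with known variance, the posterior is Normal; its mode equals its mean, the precision-weighted average.
Prior precision 1/σ₀² = 1/25 = 0.04; data precision n/σ² = 5/16 = 0.3125.
μ̂ = (0.04·8 + 0.3125·8.84) / (0.04 + 0.3125) = 3.0825/0.3525 = 411/47 ≈ 8.7447.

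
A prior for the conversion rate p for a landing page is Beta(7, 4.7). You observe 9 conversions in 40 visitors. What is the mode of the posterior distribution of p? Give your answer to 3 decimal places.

p̂_MAP = 0.302

Prior: Beta(7, 4.7).
Data: 9 successes in 40 trials. The binomial likelihood contributes p^9(1−p)^31, so the posterior is Beta(7+9, 4.7+31) = Beta(16, 35.7).
For Beta(a, b) with a, b > 1 the mode is (a−1)/(a+b−2) = 15/49.7 ≈ 0.302.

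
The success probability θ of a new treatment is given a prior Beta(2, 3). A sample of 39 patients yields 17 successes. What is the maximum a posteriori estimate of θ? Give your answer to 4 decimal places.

Prior: Beta(2, 3).
Data: 17 successes in 39 trials. The binomial likelihood contributes θ^17(1−θ)^22, so the posterior is Beta(2+17, 3+22) = Beta(19, 25).
For Beta(a, b) with a, b > 1 the mode is (a−1)/(a+b−2) = 18/42 ≈ 0.4286.

θ̂_MAP = 0.4286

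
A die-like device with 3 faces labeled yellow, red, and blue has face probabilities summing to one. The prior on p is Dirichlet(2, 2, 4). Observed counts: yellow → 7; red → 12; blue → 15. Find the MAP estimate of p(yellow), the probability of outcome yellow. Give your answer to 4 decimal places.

The posterior is Dirichlet(αᵢ + nᵢ) = Dirichlet(9, 14, 19).
For a Dirichlet(a₁,…,a_K) with all aᵢ > 1, the mode has j-th component (aⱼ − 1)/(Σaᵢ − K).
Here Σaᵢ = 42 and K = 3, so p(yellow) = (9 − 1)/(42 − 3) = 8/39 ≈ 0.2051.

MAP estimate of p(yellow) = 0.2051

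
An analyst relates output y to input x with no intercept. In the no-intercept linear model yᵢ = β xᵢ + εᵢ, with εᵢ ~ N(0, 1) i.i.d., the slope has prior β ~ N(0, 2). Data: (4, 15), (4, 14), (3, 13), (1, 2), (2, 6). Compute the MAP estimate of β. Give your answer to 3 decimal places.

β̂_MAP = 3.634

log p(β | y) = −Σ(yᵢ − βxᵢ)²/(2·1) − β²/(2·2) + const.
Setting the derivative to zero: Σxᵢ(yᵢ − βxᵢ)/1 − β/2 = 0, so β = Σxᵢyᵢ / (Σxᵢ² + σ²/τ²).
Σxᵢyᵢ = 4·15 + 4·14 + 3·13 + 1·2 + 2·6 = 169; Σxᵢ² = 46; σ²/τ² = 0.5.
β̂_MAP = 169 / (46 + 0.5) = 169/46.5 ≈ 3.634.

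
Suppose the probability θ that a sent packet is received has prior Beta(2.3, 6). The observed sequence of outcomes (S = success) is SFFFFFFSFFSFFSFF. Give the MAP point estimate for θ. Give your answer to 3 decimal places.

θ̂_MAP = 0.238

Prior: Beta(2.3, 6).
Data: 4 successes in 16 trials (from the sequence). The binomial likelihood contributes θ^4(1−θ)^12, so the posterior is Beta(2.3+4, 6+12) = Beta(6.3, 18).
For Beta(a, b) with a, b > 1 the mode is (a−1)/(a+b−2) = 5.3/22.3 ≈ 0.238.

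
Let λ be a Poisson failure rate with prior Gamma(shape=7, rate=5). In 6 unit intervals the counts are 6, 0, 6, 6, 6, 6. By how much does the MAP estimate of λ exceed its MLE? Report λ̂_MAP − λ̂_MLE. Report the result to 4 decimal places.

Σxᵢ = 30. Posterior is Gamma(37, 11); MAP = (37−1)/11 = 36/11 ≈ 3.27273.
MLE = x̄ = 30/6 ≈ 5.00000.
Difference = 36/11 − 30/6 = -19/11 ≈ -1.7273.

MAP − MLE = -1.7273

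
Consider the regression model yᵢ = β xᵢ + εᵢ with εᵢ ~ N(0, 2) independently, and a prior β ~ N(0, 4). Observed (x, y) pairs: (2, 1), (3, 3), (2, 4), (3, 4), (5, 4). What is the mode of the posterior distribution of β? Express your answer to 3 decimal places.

β̂_MAP = 0.990

log p(β | y) = −Σ(yᵢ − βxᵢ)²/(2·2) − β²/(2·4) + const.
Setting the derivative to zero: Σxᵢ(yᵢ − βxᵢ)/2 − β/4 = 0, so β = Σxᵢyᵢ / (Σxᵢ² + σ²/τ²).
Σxᵢyᵢ = 2·1 + 3·3 + 2·4 + 3·4 + 5·4 = 51; Σxᵢ² = 51; σ²/τ² = 0.5.
β̂_MAP = 51 / (51 + 0.5) = 51/51.5 ≈ 0.990.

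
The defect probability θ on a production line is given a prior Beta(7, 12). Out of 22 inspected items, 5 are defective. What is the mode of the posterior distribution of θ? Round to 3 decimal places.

Prior: Beta(7, 12).
Data: 5 successes in 22 trials. The binomial likelihood contributes θ^5(1−θ)^17, so the posterior is Beta(7+5, 12+17) = Beta(12, 29).
For Beta(a, b) with a, b > 1 the mode is (a−1)/(a+b−2) = 11/39 ≈ 0.282.

θ̂_MAP = 0.282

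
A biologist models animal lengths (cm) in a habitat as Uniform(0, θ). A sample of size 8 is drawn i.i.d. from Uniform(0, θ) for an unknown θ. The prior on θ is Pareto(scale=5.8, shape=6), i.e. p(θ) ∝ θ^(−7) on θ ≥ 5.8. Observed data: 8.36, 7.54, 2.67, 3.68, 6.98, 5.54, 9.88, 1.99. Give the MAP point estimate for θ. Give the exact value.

θ̂_MAP = 9.88

The Uniform(0, θ) likelihood is θ^(−n) for θ ≥ max(xᵢ), zero otherwise. Here max(xᵢ) = 9.88.
Posterior ∝ θ^(−7) · θ^(−8) = θ^(−15) on θ ≥ max(5.8, 9.88) = 9.88.
This density is strictly decreasing in θ, so the posterior mode lies at the lower boundary of the support.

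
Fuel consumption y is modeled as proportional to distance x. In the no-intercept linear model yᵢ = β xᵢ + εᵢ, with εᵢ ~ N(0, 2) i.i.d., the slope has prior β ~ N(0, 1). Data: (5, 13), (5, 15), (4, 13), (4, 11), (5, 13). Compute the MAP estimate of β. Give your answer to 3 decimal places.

β̂_MAP = 2.761

log p(β | y) = −Σ(yᵢ − βxᵢ)²/(2·2) − β²/(2·1) + const.
Setting the derivative to zero: Σxᵢ(yᵢ − βxᵢ)/2 − β/1 = 0, so β = Σxᵢyᵢ / (Σxᵢ² + σ²/τ²).
Σxᵢyᵢ = 5·13 + 5·15 + 4·13 + 4·11 + 5·13 = 301; Σxᵢ² = 107; σ²/τ² = 2.
β̂_MAP = 301 / (107 + 2) = 301/109 ≈ 2.761.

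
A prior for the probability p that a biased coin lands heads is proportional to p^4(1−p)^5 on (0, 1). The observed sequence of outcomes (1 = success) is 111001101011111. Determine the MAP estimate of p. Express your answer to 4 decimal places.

p̂_MAP = 0.6250

The prior density ∝ p^4(1−p)^5 is the kernel of Beta(5, 6).
Data: 11 successes in 15 trials (from the sequence). The binomial likelihood contributes p^11(1−p)^4, so the posterior is Beta(5+11, 6+4) = Beta(16, 10).
For Beta(a, b) with a, b > 1 the mode is (a−1)/(a+b−2) = 15/24 ≈ 0.6250.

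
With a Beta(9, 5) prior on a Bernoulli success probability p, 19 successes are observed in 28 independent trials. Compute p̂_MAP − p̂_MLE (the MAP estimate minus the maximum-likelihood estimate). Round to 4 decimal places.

MAP − MLE = -0.0036

Posterior is Beta(28, 14); MAP = (28−1)/(42−2) = 27/40 ≈ 0.67500.
MLE ignores the prior: p̂_MLE = k/n = 19/28 ≈ 0.67857.
Difference = 27/40 − 19/28 = -1/280 ≈ -0.0036.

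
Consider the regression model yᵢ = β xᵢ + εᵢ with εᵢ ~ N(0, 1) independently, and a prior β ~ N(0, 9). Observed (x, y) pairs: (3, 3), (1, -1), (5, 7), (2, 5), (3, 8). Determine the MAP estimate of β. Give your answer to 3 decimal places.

log p(β | y) = −Σ(yᵢ − βxᵢ)²/(2·1) − β²/(2·9) + const.
Setting the derivative to zero: Σxᵢ(yᵢ − βxᵢ)/1 − β/9 = 0, so β = Σxᵢyᵢ / (Σxᵢ² + σ²/τ²).
Σxᵢyᵢ = 3·3 + 1·(-1) + 5·7 + 2·5 + 3·8 = 77; Σxᵢ² = 48; σ²/τ² = 1/9.
β̂_MAP = 77 / (48 + 1/9) = 77/(433/9) = 693/433 ≈ 1.600.

β̂_MAP = 1.600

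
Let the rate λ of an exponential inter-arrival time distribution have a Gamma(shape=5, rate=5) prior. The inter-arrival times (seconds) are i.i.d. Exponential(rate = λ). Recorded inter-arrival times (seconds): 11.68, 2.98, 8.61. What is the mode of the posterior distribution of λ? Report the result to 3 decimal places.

The Exponential(rate=λ) likelihood is ∝ λ^n e^(−λΣtᵢ). Here n = 3 and Σtᵢ = 11.68 + 2.98 + 8.61 = 23.27.
Posterior ∝ λ^4e^(−5λ) · λ^3e^(−23.27λ) = λ^7e^(−28.27λ), i.e. Gamma(8, 28.27).
Mode = (a−1)/b = 7/28.27 ≈ 0.248.

λ̂_MAP = 0.248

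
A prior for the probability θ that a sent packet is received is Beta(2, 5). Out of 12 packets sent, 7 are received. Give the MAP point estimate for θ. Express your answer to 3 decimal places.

Prior: Beta(2, 5).
Data: 7 successes in 12 trials. The binomial likelihood contributes θ^7(1−θ)^5, so the posterior is Beta(2+7, 5+5) = Beta(9, 10).
For Beta(a, b) with a, b > 1 the mode is (a−1)/(a+b−2) = 8/17 ≈ 0.471.

θ̂_MAP = 0.471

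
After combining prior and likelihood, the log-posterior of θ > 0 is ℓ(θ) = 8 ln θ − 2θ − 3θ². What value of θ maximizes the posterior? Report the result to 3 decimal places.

ℓ'(θ) = 8/θ − 2 − 6θ. Setting this to zero and multiplying by θ: 6θ² + 2θ − 8 = 0.
θ = (−2 + √(2² + 4·6·8)) / (2·6) = (−2 + √196) / 12 = (−2 + 14)/12 = 1.
ℓ''(θ) = −8/θ² − 6 < 0, confirming a maximum.

θ̂_MAP = 1.000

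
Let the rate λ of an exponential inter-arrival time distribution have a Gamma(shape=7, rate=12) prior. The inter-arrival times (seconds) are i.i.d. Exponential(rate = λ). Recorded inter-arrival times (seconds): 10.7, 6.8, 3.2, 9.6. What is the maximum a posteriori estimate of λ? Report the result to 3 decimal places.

λ̂_MAP = 0.236

The Exponential(rate=λ) likelihood is ∝ λ^n e^(−λΣtᵢ). Here n = 4 and Σtᵢ = 10.7 + 6.8 + 3.2 + 9.6 = 30.3.
Posterior ∝ λ^6e^(−12λ) · λ^4e^(−30.3λ) = λ^10e^(−42.3λ), i.e. Gamma(11, 42.3).
Mode = (a−1)/b = 10/42.3 ≈ 0.236.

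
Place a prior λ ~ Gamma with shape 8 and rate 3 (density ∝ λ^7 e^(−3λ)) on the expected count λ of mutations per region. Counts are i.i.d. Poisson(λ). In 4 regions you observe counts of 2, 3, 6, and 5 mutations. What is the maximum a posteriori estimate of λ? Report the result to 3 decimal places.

λ̂_MAP = 3.286

Σxᵢ = 2+3+6+5 = 16, with n = 4.
Posterior ∝ λ^7e^(−3λ) · λ^16e^(−4λ) = λ^23e^(−7λ), i.e. Gamma(shape=24, rate=7).
The mode of a Gamma(a, b) with a ≥ 1 (shape–rate) is (a−1)/b = 23/7 ≈ 3.286.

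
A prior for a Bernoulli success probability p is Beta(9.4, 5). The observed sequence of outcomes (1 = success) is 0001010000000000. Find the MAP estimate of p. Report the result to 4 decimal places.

Prior: Beta(9.4, 5).
Data: 2 successes in 16 trials (from the sequence). The binomial likelihood contributes p^2(1−p)^14, so the posterior is Beta(9.4+2, 5+14) = Beta(11.4, 19).
For Beta(a, b) with a, b > 1 the mode is (a−1)/(a+b−2) = 10.4/28.4 ≈ 0.3662.

p̂_MAP = 0.3662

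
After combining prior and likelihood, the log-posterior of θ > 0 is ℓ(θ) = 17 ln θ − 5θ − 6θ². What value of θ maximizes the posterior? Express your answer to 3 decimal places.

θ̂_MAP = 1.000

ℓ'(θ) = 17/θ − 5 − 12θ. Setting this to zero and multiplying by θ: 12θ² + 5θ − 17 = 0.
θ = (−5 + √(5² + 4·12·17)) / (2·12) = (−5 + √841) / 24 = (−5 + 29)/24 = 1.
ℓ''(θ) = −17/θ² − 12 < 0, confirming a maximum.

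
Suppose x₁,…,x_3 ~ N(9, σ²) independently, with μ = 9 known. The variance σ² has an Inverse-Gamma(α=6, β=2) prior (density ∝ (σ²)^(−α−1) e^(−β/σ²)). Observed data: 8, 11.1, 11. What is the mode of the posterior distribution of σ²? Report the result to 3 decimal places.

σ̂²_MAP = 0.789

Sum of squared deviations about the known mean: SS = (8−9)² + (11.1−9)² + (11−9)² = 9.41.
The Normal likelihood contributes (σ²)^(−n/2) exp(−SS/(2σ²)), so the posterior is Inverse-Gamma(α + n/2, β + SS/2) = Inverse-Gamma(7.5, 6.705).
The mode of Inverse-Gamma(a, b) is b/(a+1) = 6.705/8.5 ≈ 0.789.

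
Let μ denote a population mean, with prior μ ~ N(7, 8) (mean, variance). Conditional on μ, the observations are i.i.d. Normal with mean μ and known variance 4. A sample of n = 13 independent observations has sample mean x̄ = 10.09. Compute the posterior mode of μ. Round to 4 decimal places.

n = 13, x̄ = 10.09.
For a Normal prior and Normal likelihood with known variance, the posterior is Normal; its mode equals its mean, the precision-weighted average.
Prior precision 1/σ₀² = 1/8 = 0.125; data precision n/σ² = 13/4 = 3.25.
μ̂ = (0.125·7 + 3.25·10.09) / (0.125 + 3.25) = 33.6675/3.375 = 4489/450 ≈ 9.9756.

μ̂_MAP = 9.9756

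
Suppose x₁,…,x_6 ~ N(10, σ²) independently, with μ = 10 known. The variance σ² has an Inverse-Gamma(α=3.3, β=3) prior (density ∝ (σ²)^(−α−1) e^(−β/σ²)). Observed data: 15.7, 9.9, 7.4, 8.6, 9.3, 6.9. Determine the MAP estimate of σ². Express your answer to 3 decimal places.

Sum of squared deviations about the known mean: SS = (15.7−10)² + (9.9−10)² + (7.4−10)² + (8.6−10)² + (9.3−10)² + (6.9−10)² = 51.32.
The Normal likelihood contributes (σ²)^(−n/2) exp(−SS/(2σ²)), so the posterior is Inverse-Gamma(α + n/2, β + SS/2) = Inverse-Gamma(6.3, 28.66).
The mode of Inverse-Gamma(a, b) is b/(a+1) = 28.66/7.3 ≈ 3.926.

σ̂²_MAP = 3.926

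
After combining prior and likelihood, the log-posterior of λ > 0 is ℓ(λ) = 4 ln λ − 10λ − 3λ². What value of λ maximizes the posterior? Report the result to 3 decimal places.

ℓ'(λ) = 4/λ − 10 − 6λ. Setting this to zero and multiplying by λ: 6λ² + 10λ − 4 = 0.
λ = (−10 + √(10² + 4·6·4)) / (2·6) = (−10 + √196) / 12 = (−10 + 14)/12 = 1/3.
ℓ''(λ) = −4/λ² − 6 < 0, confirming a maximum.

λ̂_MAP = 0.333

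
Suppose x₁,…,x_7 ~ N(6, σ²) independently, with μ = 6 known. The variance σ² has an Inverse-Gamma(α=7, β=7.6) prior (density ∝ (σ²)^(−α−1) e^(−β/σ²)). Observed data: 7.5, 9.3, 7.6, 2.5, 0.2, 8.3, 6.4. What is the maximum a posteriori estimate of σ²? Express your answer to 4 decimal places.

Sum of squared deviations about the known mean: SS = (7.5−6)² + (9.3−6)² + (7.6−6)² + (2.5−6)² + (0.2−6)² + (8.3−6)² + (6.4−6)² = 67.04.
The Normal likelihood contributes (σ²)^(−n/2) exp(−SS/(2σ²)), so the posterior is Inverse-Gamma(α + n/2, β + SS/2) = Inverse-Gamma(10.5, 41.12).
The mode of Inverse-Gamma(a, b) is b/(a+1) = 41.12/11.5 ≈ 3.5757.

σ̂²_MAP = 3.5757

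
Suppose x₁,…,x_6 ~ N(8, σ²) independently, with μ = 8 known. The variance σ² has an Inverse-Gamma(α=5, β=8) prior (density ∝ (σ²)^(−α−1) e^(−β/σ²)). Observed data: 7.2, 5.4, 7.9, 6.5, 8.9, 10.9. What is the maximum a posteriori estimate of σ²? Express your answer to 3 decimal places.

Sum of squared deviations about the known mean: SS = (7.2−8)² + (5.4−8)² + (7.9−8)² + (6.5−8)² + (8.9−8)² + (10.9−8)² = 18.88.
The Normal likelihood contributes (σ²)^(−n/2) exp(−SS/(2σ²)), so the posterior is Inverse-Gamma(α + n/2, β + SS/2) = Inverse-Gamma(8, 17.44).
The mode of Inverse-Gamma(a, b) is b/(a+1) = 17.44/9 ≈ 1.938.

σ̂²_MAP = 1.938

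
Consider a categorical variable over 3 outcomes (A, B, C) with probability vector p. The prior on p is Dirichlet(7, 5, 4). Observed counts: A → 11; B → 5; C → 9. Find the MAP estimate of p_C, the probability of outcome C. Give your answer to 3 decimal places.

The posterior is Dirichlet(αᵢ + nᵢ) = Dirichlet(18, 10, 13).
For a Dirichlet(a₁,…,a_K) with all aᵢ > 1, the mode has j-th component (aⱼ − 1)/(Σaᵢ − K).
Here Σaᵢ = 41 and K = 3, so p_C = (13 − 1)/(41 − 3) = 12/38 ≈ 0.316.

MAP estimate of p_C = 0.316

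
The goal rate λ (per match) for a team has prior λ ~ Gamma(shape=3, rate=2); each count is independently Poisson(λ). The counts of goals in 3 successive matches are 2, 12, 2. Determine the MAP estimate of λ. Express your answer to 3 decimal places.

Σxᵢ = 2+12+2 = 16, with n = 3.
Posterior ∝ λ^2e^(−2λ) · λ^16e^(−3λ) = λ^18e^(−5λ), i.e. Gamma(shape=19, rate=5).
The mode of a Gamma(a, b) with a ≥ 1 (shape–rate) is (a−1)/b = 18/5 ≈ 3.600.

λ̂_MAP = 3.600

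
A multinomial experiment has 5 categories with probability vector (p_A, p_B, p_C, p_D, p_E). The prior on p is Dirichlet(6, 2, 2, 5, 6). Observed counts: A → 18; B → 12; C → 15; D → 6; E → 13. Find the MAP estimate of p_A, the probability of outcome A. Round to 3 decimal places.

The posterior is Dirichlet(αᵢ + nᵢ) = Dirichlet(24, 14, 17, 11, 19).
For a Dirichlet(a₁,…,a_K) with all aᵢ > 1, the mode has j-th component (aⱼ − 1)/(Σaᵢ − K).
Here Σaᵢ = 85 and K = 5, so p_A = (24 − 1)/(85 − 5) = 23/80 ≈ 0.288.

MAP estimate of p_A = 0.288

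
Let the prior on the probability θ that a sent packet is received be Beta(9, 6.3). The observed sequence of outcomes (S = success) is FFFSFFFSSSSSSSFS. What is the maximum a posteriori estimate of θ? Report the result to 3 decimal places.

Prior: Beta(9, 6.3).
Data: 9 successes in 16 trials (from the sequence). The binomial likelihood contributes θ^9(1−θ)^7, so the posterior is Beta(9+9, 6.3+7) = Beta(18, 13.3).
For Beta(a, b) with a, b > 1 the mode is (a−1)/(a+b−2) = 17/29.3 ≈ 0.580.

θ̂_MAP = 0.580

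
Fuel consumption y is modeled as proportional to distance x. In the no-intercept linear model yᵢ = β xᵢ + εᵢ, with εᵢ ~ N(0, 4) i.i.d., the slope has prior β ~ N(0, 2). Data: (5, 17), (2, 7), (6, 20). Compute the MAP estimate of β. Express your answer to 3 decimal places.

log p(β | y) = −Σ(yᵢ − βxᵢ)²/(2·4) − β²/(2·2) + const.
Setting the derivative to zero: Σxᵢ(yᵢ − βxᵢ)/4 − β/2 = 0, so β = Σxᵢyᵢ / (Σxᵢ² + σ²/τ²).
Σxᵢyᵢ = 5·17 + 2·7 + 6·20 = 219; Σxᵢ² = 65; σ²/τ² = 2.
β̂_MAP = 219 / (65 + 2) = 219/67 ≈ 3.269.

β̂_MAP = 3.269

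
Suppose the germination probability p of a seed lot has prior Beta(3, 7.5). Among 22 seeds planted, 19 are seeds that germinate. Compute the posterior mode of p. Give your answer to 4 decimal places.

p̂_MAP = 0.6885

Prior: Beta(3, 7.5).
Data: 19 successes in 22 trials. The binomial likelihood contributes p^19(1−p)^3, so the posterior is Beta(3+19, 7.5+3) = Beta(22, 10.5).
For Beta(a, b) with a, b > 1 the mode is (a−1)/(a+b−2) = 21/30.5 ≈ 0.6885.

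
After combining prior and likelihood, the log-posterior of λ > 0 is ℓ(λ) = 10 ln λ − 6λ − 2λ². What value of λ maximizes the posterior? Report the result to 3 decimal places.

λ̂_MAP = 1.000

ℓ'(λ) = 10/λ − 6 − 4λ. Setting this to zero and multiplying by λ: 4λ² + 6λ − 10 = 0.
λ = (−6 + √(6² + 4·4·10)) / (2·4) = (−6 + √196) / 8 = (−6 + 14)/8 = 1.
ℓ''(λ) = −10/λ² − 4 < 0, confirming a maximum.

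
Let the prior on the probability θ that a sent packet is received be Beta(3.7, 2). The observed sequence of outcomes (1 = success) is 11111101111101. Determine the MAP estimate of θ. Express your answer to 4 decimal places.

θ̂_MAP = 0.8305

Prior: Beta(3.7, 2).
Data: 12 successes in 14 trials (from the sequence). The binomial likelihood contributes θ^12(1−θ)^2, so the posterior is Beta(3.7+12, 2+2) = Beta(15.7, 4).
For Beta(a, b) with a, b > 1 the mode is (a−1)/(a+b−2) = 14.7/17.7 ≈ 0.8305.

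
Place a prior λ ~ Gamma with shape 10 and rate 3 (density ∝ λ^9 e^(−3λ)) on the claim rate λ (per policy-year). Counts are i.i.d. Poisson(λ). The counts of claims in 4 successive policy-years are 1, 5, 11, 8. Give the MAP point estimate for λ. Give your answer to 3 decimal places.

Σxᵢ = 1+5+11+8 = 25, with n = 4.
Posterior ∝ λ^9e^(−3λ) · λ^25e^(−4λ) = λ^34e^(−7λ), i.e. Gamma(shape=35, rate=7).
The mode of a Gamma(a, b) with a ≥ 1 (shape–rate) is (a−1)/b = 34/7 ≈ 4.857.

λ̂_MAP = 4.857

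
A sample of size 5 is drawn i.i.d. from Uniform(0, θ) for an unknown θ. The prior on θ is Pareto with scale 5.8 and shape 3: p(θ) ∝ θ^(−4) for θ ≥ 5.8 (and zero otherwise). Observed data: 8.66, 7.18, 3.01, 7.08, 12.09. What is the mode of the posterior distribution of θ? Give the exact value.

θ̂_MAP = 12.09

The Uniform(0, θ) likelihood is θ^(−n) for θ ≥ max(xᵢ), zero otherwise. Here max(xᵢ) = 12.09.
Posterior ∝ θ^(−4) · θ^(−5) = θ^(−9) on θ ≥ max(5.8, 12.09) = 12.09.
This density is strictly decreasing in θ, so the posterior mode lies at the lower boundary of the support.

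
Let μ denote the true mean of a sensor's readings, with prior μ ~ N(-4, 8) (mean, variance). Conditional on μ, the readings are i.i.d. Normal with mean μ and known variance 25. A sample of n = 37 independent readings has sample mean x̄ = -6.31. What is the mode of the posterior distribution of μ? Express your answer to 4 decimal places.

μ̂_MAP = -6.1301

n = 37, x̄ = -6.31.
For a Normal prior and Normal likelihood with known variance, the posterior is Normal; its mode equals its mean, the precision-weighted average.
Prior precision 1/σ₀² = 1/8 = 0.125; data precision n/σ² = 37/25 = 1.48.
μ̂ = (0.125·(-4) + 1.48·(-6.31)) / (0.125 + 1.48) = (-9.8388)/1.605 = -16398/2675 ≈ -6.1301.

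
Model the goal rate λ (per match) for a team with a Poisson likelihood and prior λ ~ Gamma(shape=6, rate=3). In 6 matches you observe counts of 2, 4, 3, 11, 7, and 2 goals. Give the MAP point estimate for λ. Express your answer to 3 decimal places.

λ̂_MAP = 3.778

Σxᵢ = 2+4+3+11+7+2 = 29, with n = 6.
Posterior ∝ λ^5e^(−3λ) · λ^29e^(−6λ) = λ^34e^(−9λ), i.e. Gamma(shape=35, rate=9).
The mode of a Gamma(a, b) with a ≥ 1 (shape–rate) is (a−1)/b = 34/9 ≈ 3.778.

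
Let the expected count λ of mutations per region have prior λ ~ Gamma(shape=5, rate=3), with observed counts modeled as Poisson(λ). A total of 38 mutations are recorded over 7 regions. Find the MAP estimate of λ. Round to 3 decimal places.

λ̂_MAP = 4.200

Σxᵢ = 38, n = 7.
Posterior ∝ λ^4e^(−3λ) · λ^38e^(−7λ) = λ^42e^(−10λ), i.e. Gamma(shape=43, rate=10).
The mode of a Gamma(a, b) with a ≥ 1 (shape–rate) is (a−1)/b = 42/10 ≈ 4.200.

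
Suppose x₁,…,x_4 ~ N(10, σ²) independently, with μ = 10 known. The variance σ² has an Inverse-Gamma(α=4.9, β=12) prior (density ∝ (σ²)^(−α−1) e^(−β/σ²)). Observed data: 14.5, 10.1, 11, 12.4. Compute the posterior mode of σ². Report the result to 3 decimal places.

Sum of squared deviations about the known mean: SS = (14.5−10)² + (10.1−10)² + (11−10)² + (12.4−10)² = 27.02.
The Normal likelihood contributes (σ²)^(−n/2) exp(−SS/(2σ²)), so the posterior is Inverse-Gamma(α + n/2, β + SS/2) = Inverse-Gamma(6.9, 25.51).
The mode of Inverse-Gamma(a, b) is b/(a+1) = 25.51/7.9 ≈ 3.229.

σ̂²_MAP = 3.229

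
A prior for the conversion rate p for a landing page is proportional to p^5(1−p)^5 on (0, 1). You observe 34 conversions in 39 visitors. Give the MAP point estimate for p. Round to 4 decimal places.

p̂_MAP = 0.7959

The prior density ∝ p^5(1−p)^5 is the kernel of Beta(6, 6).
Data: 34 successes in 39 trials. The binomial likelihood contributes p^34(1−p)^5, so the posterior is Beta(6+34, 6+5) = Beta(40, 11).
For Beta(a, b) with a, b > 1 the mode is (a−1)/(a+b−2) = 39/49 ≈ 0.7959.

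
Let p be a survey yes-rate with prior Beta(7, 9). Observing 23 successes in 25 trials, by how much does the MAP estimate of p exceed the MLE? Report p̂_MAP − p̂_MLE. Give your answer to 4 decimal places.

MAP − MLE = -0.1764

Posterior is Beta(30, 11); MAP = (30−1)/(41−2) = 29/39 ≈ 0.74359.
MLE ignores the prior: p̂_MLE = k/n = 23/25 ≈ 0.92000.
Difference = 29/39 − 23/25 = -172/975 ≈ -0.1764.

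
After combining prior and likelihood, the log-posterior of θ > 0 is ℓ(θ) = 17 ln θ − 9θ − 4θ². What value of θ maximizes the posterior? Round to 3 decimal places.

θ̂_MAP = 1.000

ℓ'(θ) = 17/θ − 9 − 8θ. Setting this to zero and multiplying by θ: 8θ² + 9θ − 17 = 0.
θ = (−9 + √(9² + 4·8·17)) / (2·8) = (−9 + √625) / 16 = (−9 + 25)/16 = 1.
ℓ''(θ) = −17/θ² − 8 < 0, confirming a maximum.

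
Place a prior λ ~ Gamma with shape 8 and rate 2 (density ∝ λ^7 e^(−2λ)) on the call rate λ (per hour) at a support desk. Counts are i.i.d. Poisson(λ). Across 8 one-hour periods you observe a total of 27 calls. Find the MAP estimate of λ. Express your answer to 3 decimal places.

λ̂_MAP = 3.400

Σxᵢ = 27, n = 8.
Posterior ∝ λ^7e^(−2λ) · λ^27e^(−8λ) = λ^34e^(−10λ), i.e. Gamma(shape=35, rate=10).
The mode of a Gamma(a, b) with a ≥ 1 (shape–rate) is (a−1)/b = 34/10 ≈ 3.400.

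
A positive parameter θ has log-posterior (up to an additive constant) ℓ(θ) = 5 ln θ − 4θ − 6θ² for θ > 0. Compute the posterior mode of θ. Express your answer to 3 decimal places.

ℓ'(θ) = 5/θ − 4 − 12θ. Setting this to zero and multiplying by θ: 12θ² + 4θ − 5 = 0.
θ = (−4 + √(4² + 4·12·5)) / (2·12) = (−4 + √256) / 24 = (−4 + 16)/24 = 1/2.
ℓ''(θ) = −5/θ² − 12 < 0, confirming a maximum.

θ̂_MAP = 0.500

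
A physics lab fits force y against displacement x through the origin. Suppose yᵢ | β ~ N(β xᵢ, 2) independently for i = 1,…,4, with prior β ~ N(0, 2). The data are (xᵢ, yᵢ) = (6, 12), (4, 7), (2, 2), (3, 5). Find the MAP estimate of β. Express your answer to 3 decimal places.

β̂_MAP = 1.803

log p(β | y) = −Σ(yᵢ − βxᵢ)²/(2·2) − β²/(2·2) + const.
Setting the derivative to zero: Σxᵢ(yᵢ − βxᵢ)/2 − β/2 = 0, so β = Σxᵢyᵢ / (Σxᵢ² + σ²/τ²).
Σxᵢyᵢ = 6·12 + 4·7 + 2·2 + 3·5 = 119; Σxᵢ² = 65; σ²/τ² = 1.
β̂_MAP = 119 / (65 + 1) = 119/66 ≈ 1.803.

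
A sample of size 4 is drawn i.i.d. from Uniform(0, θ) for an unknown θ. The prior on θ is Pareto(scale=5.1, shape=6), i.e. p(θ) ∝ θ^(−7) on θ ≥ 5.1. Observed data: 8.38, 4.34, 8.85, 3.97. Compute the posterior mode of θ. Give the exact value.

The Uniform(0, θ) likelihood is θ^(−n) for θ ≥ max(xᵢ), zero otherwise. Here max(xᵢ) = 8.85.
Posterior ∝ θ^(−7) · θ^(−4) = θ^(−11) on θ ≥ max(5.1, 8.85) = 8.85.
This density is strictly decreasing in θ, so the posterior mode lies at the lower boundary of the support.

θ̂_MAP = 8.85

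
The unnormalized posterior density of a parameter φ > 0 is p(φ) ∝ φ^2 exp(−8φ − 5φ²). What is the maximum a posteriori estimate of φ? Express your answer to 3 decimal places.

ℓ'(φ) = 2/φ − 8 − 10φ. Setting this to zero and multiplying by φ: 10φ² + 8φ − 2 = 0.
φ = (−8 + √(8² + 4·10·2)) / (2·10) = (−8 + √144) / 20 = (−8 + 12)/20 = 1/5.
ℓ''(φ) = −2/φ² − 10 < 0, confirming a maximum.

φ̂_MAP = 0.200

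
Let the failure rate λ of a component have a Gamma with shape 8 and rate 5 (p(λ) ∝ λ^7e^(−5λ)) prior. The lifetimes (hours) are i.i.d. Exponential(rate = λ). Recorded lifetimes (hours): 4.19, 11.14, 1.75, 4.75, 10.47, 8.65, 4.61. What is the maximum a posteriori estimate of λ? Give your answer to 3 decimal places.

λ̂_MAP = 0.277

The Exponential(rate=λ) likelihood is ∝ λ^n e^(−λΣtᵢ). Here n = 7 and Σtᵢ = 4.19 + 11.14 + 1.75 + 4.75 + 10.47 + 8.65 + 4.61 = 45.56.
Posterior ∝ λ^7e^(−5λ) · λ^7e^(−45.56λ) = λ^14e^(−50.56λ), i.e. Gamma(15, 50.56).
Mode = (a−1)/b = 14/50.56 ≈ 0.277.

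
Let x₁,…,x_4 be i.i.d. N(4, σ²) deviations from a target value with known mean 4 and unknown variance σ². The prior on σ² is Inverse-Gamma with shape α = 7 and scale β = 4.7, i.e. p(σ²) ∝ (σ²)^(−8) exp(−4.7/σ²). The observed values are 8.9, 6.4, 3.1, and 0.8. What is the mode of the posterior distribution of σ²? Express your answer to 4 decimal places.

Sum of squared deviations about the known mean: SS = (8.9−4)² + (6.4−4)² + (3.1−4)² + (0.8−4)² = 40.82.
The Normal likelihood contributes (σ²)^(−n/2) exp(−SS/(2σ²)), so the posterior is Inverse-Gamma(α + n/2, β + SS/2) = Inverse-Gamma(9, 25.11).
The mode of Inverse-Gamma(a, b) is b/(a+1) = 25.11/10 ≈ 2.5110.

σ̂²_MAP = 2.5110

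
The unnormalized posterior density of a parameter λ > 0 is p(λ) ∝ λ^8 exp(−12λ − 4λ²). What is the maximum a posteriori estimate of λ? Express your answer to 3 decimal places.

ℓ'(λ) = 8/λ − 12 − 8λ. Setting this to zero and multiplying by λ: 8λ² + 12λ − 8 = 0.
λ = (−12 + √(12² + 4·8·8)) / (2·8) = (−12 + √400) / 16 = (−12 + 20)/16 = 1/2.
ℓ''(λ) = −8/λ² − 8 < 0, confirming a maximum.

λ̂_MAP = 0.500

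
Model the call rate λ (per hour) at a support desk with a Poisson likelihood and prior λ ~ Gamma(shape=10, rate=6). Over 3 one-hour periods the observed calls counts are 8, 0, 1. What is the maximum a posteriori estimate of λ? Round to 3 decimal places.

Σxᵢ = 8+0+1 = 9, with n = 3.
Posterior ∝ λ^9e^(−6λ) · λ^9e^(−3λ) = λ^18e^(−9λ), i.e. Gamma(shape=19, rate=9).
The mode of a Gamma(a, b) with a ≥ 1 (shape–rate) is (a−1)/b = 18/9 ≈ 2.000.

λ̂_MAP = 2.000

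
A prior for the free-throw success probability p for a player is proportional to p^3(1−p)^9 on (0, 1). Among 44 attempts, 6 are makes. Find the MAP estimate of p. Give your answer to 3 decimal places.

p̂_MAP = 0.161

The prior density ∝ p^3(1−p)^9 is the kernel of Beta(4, 10).
Data: 6 successes in 44 trials. The binomial likelihood contributes p^6(1−p)^38, so the posterior is Beta(4+6, 10+38) = Beta(10, 48).
For Beta(a, b) with a, b > 1 the mode is (a−1)/(a+b−2) = 9/56 ≈ 0.161.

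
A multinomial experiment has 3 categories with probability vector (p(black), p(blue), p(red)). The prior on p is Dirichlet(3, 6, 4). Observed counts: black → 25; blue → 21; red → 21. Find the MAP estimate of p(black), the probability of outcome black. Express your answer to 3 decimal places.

The posterior is Dirichlet(αᵢ + nᵢ) = Dirichlet(28, 27, 25).
For a Dirichlet(a₁,…,a_K) with all aᵢ > 1, the mode has j-th component (aⱼ − 1)/(Σaᵢ − K).
Here Σaᵢ = 80 and K = 3, so p(black) = (28 − 1)/(80 − 3) = 27/77 ≈ 0.351.

MAP estimate of p(black) = 0.351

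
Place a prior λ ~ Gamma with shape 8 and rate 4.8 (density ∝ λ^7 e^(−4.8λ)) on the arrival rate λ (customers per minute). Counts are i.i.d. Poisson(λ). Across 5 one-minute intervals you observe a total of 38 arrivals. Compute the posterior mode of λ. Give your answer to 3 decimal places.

Σxᵢ = 38, n = 5.
Posterior ∝ λ^7e^(−4.8λ) · λ^38e^(−5λ) = λ^45e^(−9.8λ), i.e. Gamma(shape=46, rate=9.8).
The mode of a Gamma(a, b) with a ≥ 1 (shape–rate) is (a−1)/b = 45/9.8 ≈ 4.592.

λ̂_MAP = 4.592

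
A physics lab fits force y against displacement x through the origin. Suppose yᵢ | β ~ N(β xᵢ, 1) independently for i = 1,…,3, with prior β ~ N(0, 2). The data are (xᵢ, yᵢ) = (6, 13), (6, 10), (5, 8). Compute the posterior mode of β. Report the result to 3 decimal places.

log p(β | y) = −Σ(yᵢ − βxᵢ)²/(2·1) − β²/(2·2) + const.
Setting the derivative to zero: Σxᵢ(yᵢ − βxᵢ)/1 − β/2 = 0, so β = Σxᵢyᵢ / (Σxᵢ² + σ²/τ²).
Σxᵢyᵢ = 6·13 + 6·10 + 5·8 = 178; Σxᵢ² = 97; σ²/τ² = 0.5.
β̂_MAP = 178 / (97 + 0.5) = 178/97.5 ≈ 1.826.

β̂_MAP = 1.826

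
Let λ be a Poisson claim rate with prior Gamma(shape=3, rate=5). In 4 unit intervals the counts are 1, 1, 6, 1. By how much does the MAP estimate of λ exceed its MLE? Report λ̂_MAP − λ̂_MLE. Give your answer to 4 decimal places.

MAP − MLE = -1.0278

Σxᵢ = 9. Posterior is Gamma(12, 9); MAP = (12−1)/9 = 11/9 ≈ 1.22222.
MLE = x̄ = 9/4 ≈ 2.25000.
Difference = 11/9 − 9/4 = -37/36 ≈ -1.0278.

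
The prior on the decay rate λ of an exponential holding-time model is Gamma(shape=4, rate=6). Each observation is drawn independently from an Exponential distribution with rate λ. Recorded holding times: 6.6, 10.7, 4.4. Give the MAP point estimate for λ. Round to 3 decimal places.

λ̂_MAP = 0.217

The Exponential(rate=λ) likelihood is ∝ λ^n e^(−λΣtᵢ). Here n = 3 and Σtᵢ = 6.6 + 10.7 + 4.4 = 21.7.
Posterior ∝ λ^3e^(−6λ) · λ^3e^(−21.7λ) = λ^6e^(−27.7λ), i.e. Gamma(7, 27.7).
Mode = (a−1)/b = 6/27.7 ≈ 0.217.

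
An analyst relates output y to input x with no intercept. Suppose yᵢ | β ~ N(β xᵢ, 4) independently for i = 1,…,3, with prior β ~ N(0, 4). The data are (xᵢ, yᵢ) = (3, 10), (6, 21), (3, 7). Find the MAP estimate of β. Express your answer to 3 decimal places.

β̂_MAP = 3.218

log p(β | y) = −Σ(yᵢ − βxᵢ)²/(2·4) − β²/(2·4) + const.
Setting the derivative to zero: Σxᵢ(yᵢ − βxᵢ)/4 − β/4 = 0, so β = Σxᵢyᵢ / (Σxᵢ² + σ²/τ²).
Σxᵢyᵢ = 3·10 + 6·21 + 3·7 = 177; Σxᵢ² = 54; σ²/τ² = 1.
β̂_MAP = 177 / (54 + 1) = 177/55 ≈ 3.218.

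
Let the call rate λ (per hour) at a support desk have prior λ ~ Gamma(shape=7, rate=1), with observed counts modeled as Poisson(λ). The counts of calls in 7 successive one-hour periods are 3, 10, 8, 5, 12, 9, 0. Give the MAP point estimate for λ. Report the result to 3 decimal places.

Σxᵢ = 3+10+8+5+12+9+0 = 47, with n = 7.
Posterior ∝ λ^6e^(−1λ) · λ^47e^(−7λ) = λ^53e^(−8λ), i.e. Gamma(shape=54, rate=8).
The mode of a Gamma(a, b) with a ≥ 1 (shape–rate) is (a−1)/b = 53/8 ≈ 6.625.

λ̂_MAP = 6.625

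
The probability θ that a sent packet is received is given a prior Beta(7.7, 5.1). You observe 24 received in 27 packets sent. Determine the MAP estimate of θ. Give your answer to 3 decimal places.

Prior: Beta(7.7, 5.1).
Data: 24 successes in 27 trials. The binomial likelihood contributes θ^24(1−θ)^3, so the posterior is Beta(7.7+24, 5.1+3) = Beta(31.7, 8.1).
For Beta(a, b) with a, b > 1 the mode is (a−1)/(a+b−2) = 30.7/37.8 ≈ 0.812.

θ̂_MAP = 0.812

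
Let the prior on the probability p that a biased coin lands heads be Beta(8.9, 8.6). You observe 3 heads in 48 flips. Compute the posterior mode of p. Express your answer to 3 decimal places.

Prior: Beta(8.9, 8.6).
Data: 3 successes in 48 trials. The binomial likelihood contributes p^3(1−p)^45, so the posterior is Beta(8.9+3, 8.6+45) = Beta(11.9, 53.6).
For Beta(a, b) with a, b > 1 the mode is (a−1)/(a+b−2) = 10.9/63.5 ≈ 0.172.

p̂_MAP = 0.172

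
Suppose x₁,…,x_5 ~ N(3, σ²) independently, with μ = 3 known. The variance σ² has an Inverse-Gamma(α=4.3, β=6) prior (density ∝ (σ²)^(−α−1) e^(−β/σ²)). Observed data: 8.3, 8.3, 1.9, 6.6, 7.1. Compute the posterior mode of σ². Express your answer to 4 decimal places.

σ̂²_MAP = 6.3564

Sum of squared deviations about the known mean: SS = (8.3−3)² + (8.3−3)² + (1.9−3)² + (6.6−3)² + (7.1−3)² = 87.16.
The Normal likelihood contributes (σ²)^(−n/2) exp(−SS/(2σ²)), so the posterior is Inverse-Gamma(α + n/2, β + SS/2) = Inverse-Gamma(6.8, 49.58).
The mode of Inverse-Gamma(a, b) is b/(a+1) = 49.58/7.8 ≈ 6.3564.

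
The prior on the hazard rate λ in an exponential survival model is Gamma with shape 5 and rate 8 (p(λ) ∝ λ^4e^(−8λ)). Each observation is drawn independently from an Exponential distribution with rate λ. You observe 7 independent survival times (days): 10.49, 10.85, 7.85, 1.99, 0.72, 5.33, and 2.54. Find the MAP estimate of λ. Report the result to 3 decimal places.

λ̂_MAP = 0.230

The Exponential(rate=λ) likelihood is ∝ λ^n e^(−λΣtᵢ). Here n = 7 and Σtᵢ = 10.49 + 10.85 + 7.85 + 1.99 + 0.72 + 5.33 + 2.54 = 39.77.
Posterior ∝ λ^4e^(−8λ) · λ^7e^(−39.77λ) = λ^11e^(−47.77λ), i.e. Gamma(12, 47.77).
Mode = (a−1)/b = 11/47.77 ≈ 0.230.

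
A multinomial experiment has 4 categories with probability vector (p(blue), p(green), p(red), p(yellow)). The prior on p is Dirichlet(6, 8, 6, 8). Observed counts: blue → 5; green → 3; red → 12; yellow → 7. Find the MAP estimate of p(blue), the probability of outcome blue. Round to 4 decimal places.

MAP estimate of p(blue) = 0.1961

The posterior is Dirichlet(αᵢ + nᵢ) = Dirichlet(11, 11, 18, 15).
For a Dirichlet(a₁,…,a_K) with all aᵢ > 1, the mode has j-th component (aⱼ − 1)/(Σaᵢ − K).
Here Σaᵢ = 55 and K = 4, so p(blue) = (11 − 1)/(55 − 4) = 10/51 ≈ 0.1961.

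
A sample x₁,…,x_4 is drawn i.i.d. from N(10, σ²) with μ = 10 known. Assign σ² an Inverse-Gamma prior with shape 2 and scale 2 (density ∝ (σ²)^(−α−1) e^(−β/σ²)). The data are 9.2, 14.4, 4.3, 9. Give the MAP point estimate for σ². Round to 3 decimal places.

Sum of squared deviations about the known mean: SS = (9.2−10)² + (14.4−10)² + (4.3−10)² + (9−10)² = 53.49.
The Normal likelihood contributes (σ²)^(−n/2) exp(−SS/(2σ²)), so the posterior is Inverse-Gamma(α + n/2, β + SS/2) = Inverse-Gamma(4, 28.745).
The mode of Inverse-Gamma(a, b) is b/(a+1) = 28.745/5 ≈ 5.749.

σ̂²_MAP = 5.749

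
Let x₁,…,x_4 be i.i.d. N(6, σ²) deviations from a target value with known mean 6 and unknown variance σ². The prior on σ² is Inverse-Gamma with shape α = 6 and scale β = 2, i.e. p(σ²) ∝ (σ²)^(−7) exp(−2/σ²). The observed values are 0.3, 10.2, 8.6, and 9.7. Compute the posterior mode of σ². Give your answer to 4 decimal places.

Sum of squared deviations about the known mean: SS = (0.3−6)² + (10.2−6)² + (8.6−6)² + (9.7−6)² = 70.58.
The Normal likelihood contributes (σ²)^(−n/2) exp(−SS/(2σ²)), so the posterior is Inverse-Gamma(α + n/2, β + SS/2) = Inverse-Gamma(8, 37.29).
The mode of Inverse-Gamma(a, b) is b/(a+1) = 37.29/9 ≈ 4.1433.

σ̂²_MAP = 4.1433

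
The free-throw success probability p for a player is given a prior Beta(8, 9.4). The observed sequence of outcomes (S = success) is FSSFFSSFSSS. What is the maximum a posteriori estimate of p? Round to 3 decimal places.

Prior: Beta(8, 9.4).
Data: 7 successes in 11 trials (from the sequence). The binomial likelihood contributes p^7(1−p)^4, so the posterior is Beta(8+7, 9.4+4) = Beta(15, 13.4).
For Beta(a, b) with a, b > 1 the mode is (a−1)/(a+b−2) = 14/26.4 ≈ 0.530.

p̂_MAP = 0.530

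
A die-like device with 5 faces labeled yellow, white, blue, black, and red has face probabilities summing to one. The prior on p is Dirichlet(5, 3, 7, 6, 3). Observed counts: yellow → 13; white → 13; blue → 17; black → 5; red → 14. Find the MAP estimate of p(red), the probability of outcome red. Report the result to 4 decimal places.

The posterior is Dirichlet(αᵢ + nᵢ) = Dirichlet(18, 16, 24, 11, 17).
For a Dirichlet(a₁,…,a_K) with all aᵢ > 1, the mode has j-th component (aⱼ − 1)/(Σaᵢ − K).
Here Σaᵢ = 86 and K = 5, so p(red) = (17 − 1)/(86 − 5) = 16/81 ≈ 0.1975.

MAP estimate of p(red) = 0.1975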